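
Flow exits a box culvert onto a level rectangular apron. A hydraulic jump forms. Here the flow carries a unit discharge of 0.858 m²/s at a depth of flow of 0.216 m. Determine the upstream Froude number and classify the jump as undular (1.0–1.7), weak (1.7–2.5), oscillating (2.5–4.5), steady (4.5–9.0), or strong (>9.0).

V₁ = q/y₁ = 0.858/0.216 = 3.97 m/s. Fr₁ = V₁/√(g·y₁) = 3.97/√(9.81×0.216) = 2.73.
Fr₁ = 2.73 lies in the oscillating range.

Fr₁ = 2.73; oscillating jump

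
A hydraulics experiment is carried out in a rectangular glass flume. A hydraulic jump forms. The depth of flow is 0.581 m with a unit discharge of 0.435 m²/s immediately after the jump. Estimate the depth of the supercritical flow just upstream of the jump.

V₂ = q/y₂ = 0.435/0.581 = 0.749 m/s; Fr₂ = V₂/√(g·y₂) = 0.314.
The Bélanger relation is symmetric: y₁/y₂ = ½[√(1 + 8Fr₂²) − 1] = ½[√1.787 − 1] = 0.168.
y₁ = 0.168 × 0.581 = 0.0978 m.

y₁ = 0.0978 m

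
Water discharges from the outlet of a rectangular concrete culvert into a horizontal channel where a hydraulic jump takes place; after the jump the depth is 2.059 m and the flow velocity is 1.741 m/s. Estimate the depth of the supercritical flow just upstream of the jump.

Fr₂ = V₂/√(g·y₂) = 1.741/√(9.81×2.059) = 0.3874.
Applying the sequent-depth relation in reverse, y₁/y₂ = ½[√(1 + 8Fr₂²) − 1] = ½[√2.2005 − 1] = 0.2417.
y₁ = 0.2417 × 2.059 = 0.4977 m.

y₁ = 0.4977 m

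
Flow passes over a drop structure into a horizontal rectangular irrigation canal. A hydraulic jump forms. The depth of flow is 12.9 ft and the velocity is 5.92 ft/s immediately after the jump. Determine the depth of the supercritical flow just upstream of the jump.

y₁ = 1.90 ft

Fr₂ = V₂/√(g·y₂) = 5.92/√(32.2×12.9) = 0.290.
The Bélanger relation is symmetric: y₁/y₂ = ½[√(1 + 8Fr₂²) − 1] = ½[√1.675 − 1] = 0.147.
y₁ = 0.147 × 12.9 = 1.90 ft.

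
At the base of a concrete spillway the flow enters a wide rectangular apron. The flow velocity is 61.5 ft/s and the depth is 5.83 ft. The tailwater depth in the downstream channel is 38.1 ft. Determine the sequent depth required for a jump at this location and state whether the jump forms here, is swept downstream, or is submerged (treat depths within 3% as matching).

Fr₁ = V₁/√(g·y₁) = 61.5/√(32.2×5.83) = 4.49.
Conjugate-depth relation: y₂/y₁ = ½[√(1 + 8Fr₁²) − 1] = ½[√162.2 − 1] = 5.87.
y₂ = 5.87 × 5.83 = 34.2 ft.
Tailwater y_tw = 38.1 ft: y_tw > y₂, so the jump is submerged.

y₂ = 34.2 ft; the jump is submerged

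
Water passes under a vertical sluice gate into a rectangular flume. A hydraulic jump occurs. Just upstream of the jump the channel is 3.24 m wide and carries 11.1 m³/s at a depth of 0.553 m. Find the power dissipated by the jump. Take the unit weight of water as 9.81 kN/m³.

q = Q/b = 11.1/3.24 = 3.43 m²/s; V₁ = q/y₁ = 6.20 m/s. Fr₁ = V₁/√(g·y₁) = 2.66.
Conjugate-depth relation: y₂/y₁ = ½[√(1 + 8Fr₁²) − 1] = ½[√57.60 − 1] = 3.29.
y₂ = 3.29 × 0.553 = 1.82 m.
V₂ = q/y₂ = 3.43/1.82 = 1.88 m/s. E₁ = y₁ + V₁²/2g = 2.51 m; E₂ = y₂ + V₂²/2g = 2.00 m. ΔE = E₁ − E₂ = 0.507 m.
P = γ·Q·ΔE = 9.81 × 11.1 × 0.507 = 55.2 kW.

P = 55.2 kW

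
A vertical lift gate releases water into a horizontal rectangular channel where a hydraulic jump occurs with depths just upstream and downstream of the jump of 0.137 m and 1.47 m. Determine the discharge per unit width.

For a rectangular channel the momentum equation gives q² = ½·g·y₁·y₂·(y₁ + y₂) = ½×9.81×0.137×1.47×1.61 = 1.59.
q = √1.59 = 1.26 m²/s.

q = 1.26 m²/s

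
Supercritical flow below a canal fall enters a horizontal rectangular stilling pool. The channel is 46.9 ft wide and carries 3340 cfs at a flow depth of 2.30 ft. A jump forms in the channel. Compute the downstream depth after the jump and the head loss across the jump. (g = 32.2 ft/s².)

y₂ = 10.6 ft; ΔE = 5.88 ft

q = Q/b = 3340/46.9 = 71.2 ft²/s; V₁ = q/y₁ = 31.0 ft/s. Fr₁ = V₁/√(g·y₁) = 3.60.
Sequent-depth ratio: y₂/y₁ = ½[√(1 + 8Fr₁²) − 1] = ½[√104.6 − 1] = 4.61.
y₂ = 4.61 × 2.30 = 10.6 ft.
V₂ = q/y₂ = 71.2/10.6 = 6.71 ft/s. E₁ = y₁ + V₁²/2g = 17.2 ft; E₂ = y₂ + V₂²/2g = 11.3 ft. ΔE = E₁ − E₂ = 5.88 ft.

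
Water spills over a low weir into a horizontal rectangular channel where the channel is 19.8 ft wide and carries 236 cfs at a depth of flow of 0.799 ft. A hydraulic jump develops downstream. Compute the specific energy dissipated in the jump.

q = Q/b = 236/19.8 = 11.9 ft²/s; V₁ = q/y₁ = 14.9 ft/s. Fr₁ = V₁/√(g·y₁) = 2.94.
Conjugate-depth relation: y₂/y₁ = ½[√(1 + 8Fr₁²) − 1] = ½[√70.20 − 1] = 3.69.
y₂ = 3.69 × 0.799 = 2.95 ft.
Head loss: ΔE = (y₂ − y₁)³/(4y₁y₂) = (2.95 − 0.799)³/(4×0.799×2.95) = 9.92/9.42 = 1.05 ft.

ΔE = 1.05 ft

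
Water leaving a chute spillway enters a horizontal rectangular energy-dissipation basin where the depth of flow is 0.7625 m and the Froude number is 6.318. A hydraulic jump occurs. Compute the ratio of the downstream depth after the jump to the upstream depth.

y₂/y₁ = 8.449

Fr₁ = 6.318 (given).
By Bélanger, y₂/y₁ = ½[√(1 + 8Fr₁²) − 1] = ½[√320.34 − 1] = 8.449.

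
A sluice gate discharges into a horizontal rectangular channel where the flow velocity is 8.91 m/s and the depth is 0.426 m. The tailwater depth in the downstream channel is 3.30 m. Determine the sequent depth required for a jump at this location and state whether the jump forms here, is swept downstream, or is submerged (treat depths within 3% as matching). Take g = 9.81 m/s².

y₂ = 2.42 m; the jump is submerged

Fr₁ = V₁/√(g·y₁) = 8.91/√(9.81×0.426) = 4.36.
Conjugate-depth relation: y₂/y₁ = ½[√(1 + 8Fr₁²) − 1] = ½[√153.0 − 1] = 5.68.
y₂ = 5.68 × 0.426 = 2.42 m.
Tailwater y_tw = 3.30 m: y_tw > y₂, so the jump is submerged.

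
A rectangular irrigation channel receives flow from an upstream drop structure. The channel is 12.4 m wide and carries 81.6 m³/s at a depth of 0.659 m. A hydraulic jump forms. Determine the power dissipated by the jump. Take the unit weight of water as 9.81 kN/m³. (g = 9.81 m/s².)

q = Q/b = 81.6/12.4 = 6.58 m²/s; V₁ = q/y₁ = 9.99 m/s. Fr₁ = V₁/√(g·y₁) = 3.93.
Bélanger equation: y₂/y₁ = ½[√(1 + 8Fr₁²) − 1] = ½[√124.4 − 1] = 5.08.
y₂ = 5.08 × 0.659 = 3.35 m.
Head loss: ΔE = (y₂ − y₁)³/(4y₁y₂) = (3.35 − 0.659)³/(4×0.659×3.35) = 19.4/8.82 = 2.20 m.
P = γ·Q·ΔE = 9.81 × 81.6 × 2.20 = 1760 kW.

P = 1760 kW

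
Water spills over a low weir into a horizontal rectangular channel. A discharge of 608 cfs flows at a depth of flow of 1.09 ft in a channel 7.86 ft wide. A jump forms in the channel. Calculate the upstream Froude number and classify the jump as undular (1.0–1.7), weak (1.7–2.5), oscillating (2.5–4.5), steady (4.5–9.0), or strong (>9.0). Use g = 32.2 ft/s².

q = Q/b = 608/7.86 = 77.4 ft²/s; V₁ = q/y₁ = 71.0 ft/s. Fr₁ = V₁/√(g·y₁) = 12.0.
Fr₁ = 12.0 lies in the strong range.

Fr₁ = 12.0; strong jump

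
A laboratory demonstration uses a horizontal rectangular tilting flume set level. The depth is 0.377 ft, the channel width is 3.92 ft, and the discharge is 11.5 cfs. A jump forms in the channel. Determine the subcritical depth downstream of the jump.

y₂ = 1.02 ft

q = Q/b = 11.5/3.92 = 2.93 ft²/s; V₁ = q/y₁ = 7.78 ft/s. Fr₁ = V₁/√(g·y₁) = 2.23.
Bélanger equation: y₂/y₁ = ½[√(1 + 8Fr₁²) − 1] = ½[√40.91 − 1] = 2.70.
y₂ = 2.70 × 0.377 = 1.02 ft.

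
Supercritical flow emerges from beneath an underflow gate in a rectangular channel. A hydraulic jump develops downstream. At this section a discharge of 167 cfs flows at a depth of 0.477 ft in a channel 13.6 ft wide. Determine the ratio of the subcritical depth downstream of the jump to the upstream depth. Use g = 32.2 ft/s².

y₂/y₁ = 8.80

q = Q/b = 167/13.6 = 12.3 ft²/s; V₁ = q/y₁ = 25.7 ft/s. Fr₁ = V₁/√(g·y₁) = 6.57.
Sequent-depth ratio: y₂/y₁ = ½[√(1 + 8Fr₁²) − 1] = ½[√346.2 − 1] = 8.80.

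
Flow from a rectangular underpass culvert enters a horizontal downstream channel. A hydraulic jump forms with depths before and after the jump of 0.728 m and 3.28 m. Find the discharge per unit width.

q = 6.85 m²/s

For a rectangular channel the momentum equation gives q² = ½·g·y₁·y₂·(y₁ + y₂) = ½×9.81×0.728×3.28×4.01 = 46.9.
q = √46.9 = 6.85 m²/s.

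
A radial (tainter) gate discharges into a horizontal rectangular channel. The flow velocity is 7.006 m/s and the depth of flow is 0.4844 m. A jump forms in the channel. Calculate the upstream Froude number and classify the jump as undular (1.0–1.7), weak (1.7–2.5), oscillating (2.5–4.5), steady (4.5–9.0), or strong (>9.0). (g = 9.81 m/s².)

Fr₁ = 3.214; oscillating jump

Fr₁ = V₁/√(g·y₁) = 7.006/√(9.81×0.4844) = 3.214.
Fr₁ = 3.214 lies in the oscillating range.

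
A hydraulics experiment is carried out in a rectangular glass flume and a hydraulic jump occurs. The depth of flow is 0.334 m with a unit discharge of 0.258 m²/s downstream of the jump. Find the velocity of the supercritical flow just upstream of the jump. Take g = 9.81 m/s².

V₁ = 2.72 m/s

V₂ = q/y₂ = 0.258/0.334 = 0.772 m/s; Fr₂ = V₂/√(g·y₂) = 0.427.
Since the conjugate-depth ratio holds either way, y₁/y₂ = ½[√(1 + 8Fr₂²) − 1] = ½[√2.457 − 1] = 0.284.
y₁ = 0.284 × 0.334 = 0.0948 m.
V₁ = q/y₁ = 0.258/0.0948 = 2.72 m/s.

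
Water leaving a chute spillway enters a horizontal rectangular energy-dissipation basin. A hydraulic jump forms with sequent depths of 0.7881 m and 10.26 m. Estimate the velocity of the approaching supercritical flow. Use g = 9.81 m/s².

V₁ = 26.56 m/s

For a rectangular channel the momentum equation gives q² = ½·g·y₁·y₂·(y₁ + y₂) = ½×9.81×0.7881×10.26×11.05 = 438.2.
q = √438.2 = 20.93 m²/s.
V₁ = q/y₁ = 20.93/0.7881 = 26.56 m/s.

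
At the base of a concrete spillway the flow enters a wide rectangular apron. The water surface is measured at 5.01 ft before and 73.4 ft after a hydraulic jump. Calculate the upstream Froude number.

For a rectangular channel the momentum equation gives q² = ½·g·y₁·y₂·(y₁ + y₂) = ½×32.2×5.01×73.4×78.4 = 464228.
q = √464228 = 681 ft²/s.
V₁ = q/y₁ = 136 ft/s; Fr₁ = V₁/√(g·y₁) = 10.7.

Fr₁ = 10.7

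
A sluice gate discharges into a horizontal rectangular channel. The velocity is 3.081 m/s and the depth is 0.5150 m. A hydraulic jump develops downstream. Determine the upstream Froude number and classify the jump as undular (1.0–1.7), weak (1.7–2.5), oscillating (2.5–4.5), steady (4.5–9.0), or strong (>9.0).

Fr₁ = V₁/√(g·y₁) = 3.081/√(9.81×0.5150) = 1.371.
Fr₁ = 1.371 lies in the undular range.

Fr₁ = 1.371; undular jump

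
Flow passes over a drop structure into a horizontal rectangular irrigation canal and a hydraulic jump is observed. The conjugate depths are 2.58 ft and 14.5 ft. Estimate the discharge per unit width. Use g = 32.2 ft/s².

q = 101 ft²/s

For a rectangular channel the momentum equation gives q² = ½·g·y₁·y₂·(y₁ + y₂) = ½×32.2×2.58×14.5×17.1 = 10287.
q = √10287 = 101 ft²/s.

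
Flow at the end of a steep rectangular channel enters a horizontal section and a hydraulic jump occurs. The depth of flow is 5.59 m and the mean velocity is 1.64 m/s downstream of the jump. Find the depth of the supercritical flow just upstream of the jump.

y₁ = 0.503 m

Fr₂ = V₂/√(g·y₂) = 1.64/√(9.81×5.59) = 0.221.
Since the conjugate-depth ratio holds either way, y₁/y₂ = ½[√(1 + 8Fr₂²) − 1] = ½[√1.392 − 1] = 0.0900.
y₁ = 0.0900 × 5.59 = 0.503 m.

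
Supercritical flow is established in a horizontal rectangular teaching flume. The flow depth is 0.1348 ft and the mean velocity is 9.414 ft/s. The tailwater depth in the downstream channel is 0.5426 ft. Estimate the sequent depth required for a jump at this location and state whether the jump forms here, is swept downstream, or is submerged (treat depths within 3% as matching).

Fr₁ = V₁/√(g·y₁) = 9.414/√(32.2×0.1348) = 4.519.
Sequent-depth ratio: y₂/y₁ = ½[√(1 + 8Fr₁²) − 1] = ½[√164.34 − 1] = 5.910.
y₂ = 5.910 × 0.1348 = 0.7966 ft.
Tailwater y_tw = 0.5426 ft: y_tw < y₂, so the jump is swept downstream.

y₂ = 0.7966 ft; the jump is swept downstream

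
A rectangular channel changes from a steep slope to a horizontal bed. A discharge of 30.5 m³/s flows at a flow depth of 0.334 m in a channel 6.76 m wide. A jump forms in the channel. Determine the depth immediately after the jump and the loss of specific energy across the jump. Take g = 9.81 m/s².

y₂ = 3.36 m; ΔE = 6.18 m

q = Q/b = 30.5/6.76 = 4.51 m²/s; V₁ = q/y₁ = 13.5 m/s. Fr₁ = V₁/√(g·y₁) = 7.46.
Sequent-depth ratio: y₂/y₁ = ½[√(1 + 8Fr₁²) − 1] = ½[√446.5 − 1] = 10.1.
y₂ = 10.1 × 0.334 = 3.36 m.
V₂ = q/y₂ = 4.51/3.36 = 1.34 m/s. E₁ = y₁ + V₁²/2g = 9.63 m; E₂ = y₂ + V₂²/2g = 3.45 m. ΔE = E₁ − E₂ = 6.18 m.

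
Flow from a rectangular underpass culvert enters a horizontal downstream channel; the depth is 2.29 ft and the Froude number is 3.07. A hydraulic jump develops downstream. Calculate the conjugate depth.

Fr₁ = 3.07 (given).
From the momentum equation for a rectangular channel, y₂/y₁ = ½[√(1 + 8Fr₁²) − 1] = ½[√76.40 − 1] = 3.87.
y₂ = 3.87 × 2.29 = 8.86 ft.

y₂ = 8.86 ft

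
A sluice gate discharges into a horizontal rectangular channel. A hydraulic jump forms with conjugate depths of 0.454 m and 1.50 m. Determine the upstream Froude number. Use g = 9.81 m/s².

For a rectangular channel the momentum equation gives q² = ½·g·y₁·y₂·(y₁ + y₂) = ½×9.81×0.454×1.50×1.95 = 6.53.
q = √6.53 = 2.55 m²/s.
V₁ = q/y₁ = 5.63 m/s; Fr₁ = V₁/√(g·y₁) = 2.67.

Fr₁ = 2.67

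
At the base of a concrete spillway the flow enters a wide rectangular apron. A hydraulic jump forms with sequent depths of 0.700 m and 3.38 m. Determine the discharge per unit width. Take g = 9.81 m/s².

For a rectangular channel the momentum equation gives q² = ½·g·y₁·y₂·(y₁ + y₂) = ½×9.81×0.700×3.38×4.08 = 47.3.
q = √47.3 = 6.88 m²/s.

q = 6.88 m²/s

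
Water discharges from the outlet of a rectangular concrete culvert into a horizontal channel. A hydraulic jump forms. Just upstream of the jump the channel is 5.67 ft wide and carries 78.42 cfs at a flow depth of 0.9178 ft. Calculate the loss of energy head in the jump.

ΔE = 0.9799 ft

q = Q/b = 78.42/5.67 = 13.83 ft²/s; V₁ = q/y₁ = 15.07 ft/s. Fr₁ = V₁/√(g·y₁) = 2.772.
From the momentum equation for a rectangular channel, y₂/y₁ = ½[√(1 + 8Fr₁²) − 1] = ½[√62.472 − 1] = 3.452.
y₂ = 3.452 × 0.9178 = 3.168 ft.
V₂ = q/y₂ = 13.83/3.168 = 4.365 ft/s. E₁ = y₁ + V₁²/2g = 4.444 ft; E₂ = y₂ + V₂²/2g = 3.464 ft. ΔE = E₁ − E₂ = 0.9799 ft.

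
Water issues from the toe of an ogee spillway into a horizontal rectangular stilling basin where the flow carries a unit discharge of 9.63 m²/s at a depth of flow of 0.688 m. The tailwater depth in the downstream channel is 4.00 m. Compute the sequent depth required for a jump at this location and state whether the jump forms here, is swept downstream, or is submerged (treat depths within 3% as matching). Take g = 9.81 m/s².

V₁ = q/y₁ = 9.63/0.688 = 14.0 m/s. Fr₁ = V₁/√(g·y₁) = 14.0/√(9.81×0.688) = 5.39.
From the momentum equation for a rectangular channel, y₂/y₁ = ½[√(1 + 8Fr₁²) − 1] = ½[√233.2 − 1] = 7.14.
y₂ = 7.14 × 0.688 = 4.91 m.
Tailwater y_tw = 4.00 m: y_tw < y₂, so the jump is swept downstream.

y₂ = 4.91 m; the jump is swept downstream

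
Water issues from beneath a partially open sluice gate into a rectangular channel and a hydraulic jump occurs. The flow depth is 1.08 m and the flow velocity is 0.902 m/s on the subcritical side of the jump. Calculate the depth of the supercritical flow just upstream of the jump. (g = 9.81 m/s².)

y₁ = 0.146 m

Fr₂ = V₂/√(g·y₂) = 0.902/√(9.81×1.08) = 0.277.
Applying the sequent-depth relation in reverse, y₁/y₂ = ½[√(1 + 8Fr₂²) − 1] = ½[√1.614 − 1] = 0.135.
y₁ = 0.135 × 1.08 = 0.146 m.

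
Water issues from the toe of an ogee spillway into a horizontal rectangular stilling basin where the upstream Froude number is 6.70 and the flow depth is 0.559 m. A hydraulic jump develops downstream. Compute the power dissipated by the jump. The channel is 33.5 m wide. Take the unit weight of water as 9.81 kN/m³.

Fr₁ = 6.70 (given).
By Bélanger, y₂/y₁ = ½[√(1 + 8Fr₁²) − 1] = ½[√360.1 − 1] = 8.99.
y₂ = 8.99 × 0.559 = 5.02 m.
Head loss: ΔE = (y₂ − y₁)³/(4y₁y₂) = (5.02 − 0.559)³/(4×0.559×5.02) = 89.0/11.2 = 7.93 m.
V₁ = Fr₁·√(g·y₁) = 6.70×√(9.81×0.559) = 15.7 m/s; q = V₁·y₁ = 8.77 m²/s. Q = q·b = 8.77 × 33.5 = 294 m³/s. P = γ·Q·ΔE = 9.81 × 294 × 7.93 = 22845 kW.

P = 22845 kW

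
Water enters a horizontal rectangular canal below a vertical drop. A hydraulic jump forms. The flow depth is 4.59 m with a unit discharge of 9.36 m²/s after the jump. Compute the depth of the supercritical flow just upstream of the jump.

y₁ = 0.731 m

V₂ = q/y₂ = 9.36/4.59 = 2.04 m/s; Fr₂ = V₂/√(g·y₂) = 0.304.
From the momentum equation (using Fr₂), y₁/y₂ = ½[√(1 + 8Fr₂²) − 1] = ½[√1.739 − 1] = 0.159.
y₁ = 0.159 × 4.59 = 0.731 m.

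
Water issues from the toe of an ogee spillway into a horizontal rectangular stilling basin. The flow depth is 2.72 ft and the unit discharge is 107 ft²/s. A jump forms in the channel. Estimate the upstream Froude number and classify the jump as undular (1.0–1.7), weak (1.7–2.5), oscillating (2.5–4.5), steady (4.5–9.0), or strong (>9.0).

Fr₁ = 4.20; oscillating jump

V₁ = q/y₁ = 107/2.72 = 39.3 ft/s. Fr₁ = V₁/√(g·y₁) = 39.3/√(32.2×2.72) = 4.20.
Fr₁ = 4.20 lies in the oscillating range.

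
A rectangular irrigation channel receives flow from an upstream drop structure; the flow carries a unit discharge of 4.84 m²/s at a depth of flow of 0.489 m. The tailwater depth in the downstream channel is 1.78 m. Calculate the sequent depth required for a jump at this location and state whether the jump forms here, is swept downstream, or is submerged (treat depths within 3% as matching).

y₂ = 2.89 m; the jump is swept downstream

V₁ = q/y₁ = 4.84/0.489 = 9.90 m/s. Fr₁ = V₁/√(g·y₁) = 9.90/√(9.81×0.489) = 4.52.
Sequent-depth ratio: y₂/y₁ = ½[√(1 + 8Fr₁²) − 1] = ½[√164.4 − 1] = 5.91.
y₂ = 5.91 × 0.489 = 2.89 m.
Tailwater y_tw = 1.78 m: y_tw < y₂, so the jump is swept downstream.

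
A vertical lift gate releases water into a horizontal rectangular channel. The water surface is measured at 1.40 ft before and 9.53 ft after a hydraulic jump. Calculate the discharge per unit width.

For a rectangular channel the momentum equation gives q² = ½·g·y₁·y₂·(y₁ + y₂) = ½×32.2×1.40×9.53×10.9 = 2348.
q = √2348 = 48.5 ft²/s.

q = 48.5 ft²/s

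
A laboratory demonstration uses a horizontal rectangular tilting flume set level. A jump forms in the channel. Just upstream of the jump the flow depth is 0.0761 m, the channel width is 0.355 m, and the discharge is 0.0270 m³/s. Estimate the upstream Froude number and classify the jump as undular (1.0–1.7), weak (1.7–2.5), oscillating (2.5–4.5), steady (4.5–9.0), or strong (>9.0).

Fr₁ = 1.16; undular jump

q = Q/b = 0.0270/0.355 = 0.0761 m²/s; V₁ = q/y₁ = 0.999 m/s. Fr₁ = V₁/√(g·y₁) = 1.16.
Fr₁ = 1.16 lies in the undular range.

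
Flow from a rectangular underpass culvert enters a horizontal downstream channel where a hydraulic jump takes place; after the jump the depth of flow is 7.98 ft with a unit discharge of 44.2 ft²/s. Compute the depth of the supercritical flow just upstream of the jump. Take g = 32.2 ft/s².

y₁ = 1.59 ft

V₂ = q/y₂ = 44.2/7.98 = 5.54 ft/s; Fr₂ = V₂/√(g·y₂) = 0.346.
From the momentum equation (using Fr₂), y₁/y₂ = ½[√(1 + 8Fr₂²) − 1] = ½[√1.955 − 1] = 0.199.
y₁ = 0.199 × 7.98 = 1.59 ft.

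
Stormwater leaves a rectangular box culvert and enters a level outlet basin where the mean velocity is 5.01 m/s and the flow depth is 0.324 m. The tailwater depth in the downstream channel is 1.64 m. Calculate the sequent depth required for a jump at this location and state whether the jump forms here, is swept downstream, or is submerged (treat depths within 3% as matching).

y₂ = 1.14 m; the jump is submerged

Fr₁ = V₁/√(g·y₁) = 5.01/√(9.81×0.324) = 2.81.
By Bélanger, y₂/y₁ = ½[√(1 + 8Fr₁²) − 1] = ½[√64.18 − 1] = 3.51.
y₂ = 3.51 × 0.324 = 1.14 m.
Tailwater y_tw = 1.64 m: y_tw > y₂, so the jump is submerged.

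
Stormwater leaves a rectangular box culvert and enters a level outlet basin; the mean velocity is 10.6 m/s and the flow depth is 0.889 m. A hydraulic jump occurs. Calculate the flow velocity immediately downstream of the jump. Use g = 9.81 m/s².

Fr₁ = V₁/√(g·y₁) = 10.6/√(9.81×0.889) = 3.59.
From the momentum equation for a rectangular channel, y₂/y₁ = ½[√(1 + 8Fr₁²) − 1] = ½[√104.1 − 1] = 4.60.
y₂ = 4.60 × 0.889 = 4.09 m.
q = V₁·y₁ = 10.6 × 0.889 = 9.42 m²/s.
V₂ = q/y₂ = 9.42/4.09 = 2.30 m/s.

V₂ = 2.30 m/s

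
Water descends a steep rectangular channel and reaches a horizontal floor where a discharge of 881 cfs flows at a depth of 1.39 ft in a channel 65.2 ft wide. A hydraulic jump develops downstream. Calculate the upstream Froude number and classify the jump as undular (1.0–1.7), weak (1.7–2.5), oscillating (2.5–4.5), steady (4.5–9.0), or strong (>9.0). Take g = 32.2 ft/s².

Fr₁ = 1.45; undular jump

q = Q/b = 881/65.2 = 13.5 ft²/s; V₁ = q/y₁ = 9.72 ft/s. Fr₁ = V₁/√(g·y₁) = 1.45.
Fr₁ = 1.45 lies in the undular range.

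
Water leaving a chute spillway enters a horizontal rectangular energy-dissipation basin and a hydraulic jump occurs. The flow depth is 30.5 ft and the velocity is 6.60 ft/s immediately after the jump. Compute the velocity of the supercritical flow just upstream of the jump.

Fr₂ = V₂/√(g·y₂) = 6.60/√(32.2×30.5) = 0.211.
The Bélanger relation is symmetric: y₁/y₂ = ½[√(1 + 8Fr₂²) − 1] = ½[√1.355 − 1] = 0.0820.
y₁ = 0.0820 × 30.5 = 2.50 ft.
V₁ = q/y₁ = 201/2.50 = 80.5 ft/s.

V₁ = 80.5 ft/s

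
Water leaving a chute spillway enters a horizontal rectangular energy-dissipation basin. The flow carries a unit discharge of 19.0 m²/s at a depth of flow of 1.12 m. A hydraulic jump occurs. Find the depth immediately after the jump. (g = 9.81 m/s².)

V₁ = q/y₁ = 19.0/1.12 = 17.0 m/s. Fr₁ = V₁/√(g·y₁) = 17.0/√(9.81×1.12) = 5.12.
Bélanger equation: y₂/y₁ = ½[√(1 + 8Fr₁²) − 1] = ½[√210.5 − 1] = 6.76.
y₂ = 6.76 × 1.12 = 7.57 m.

y₂ = 7.57 m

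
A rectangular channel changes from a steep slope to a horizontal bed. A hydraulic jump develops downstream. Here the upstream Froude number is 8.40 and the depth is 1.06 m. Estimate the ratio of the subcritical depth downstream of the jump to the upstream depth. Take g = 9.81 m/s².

Fr₁ = 8.40 (given).
Conjugate-depth relation: y₂/y₁ = ½[√(1 + 8Fr₁²) − 1] = ½[√565.5 − 1] = 11.4.

y₂/y₁ = 11.4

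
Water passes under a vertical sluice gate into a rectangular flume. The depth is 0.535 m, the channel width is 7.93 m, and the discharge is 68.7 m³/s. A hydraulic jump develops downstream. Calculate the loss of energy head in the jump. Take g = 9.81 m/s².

q = Q/b = 68.7/7.93 = 8.66 m²/s; V₁ = q/y₁ = 16.2 m/s. Fr₁ = V₁/√(g·y₁) = 7.07.
Conjugate-depth relation: y₂/y₁ = ½[√(1 + 8Fr₁²) − 1] = ½[√400.7 − 1] = 9.51.
y₂ = 9.51 × 0.535 = 5.09 m.
Head loss: ΔE = (y₂ − y₁)³/(4y₁y₂) = (5.09 − 0.535)³/(4×0.535×5.09) = 94.3/10.9 = 8.66 m.

ΔE = 8.66 m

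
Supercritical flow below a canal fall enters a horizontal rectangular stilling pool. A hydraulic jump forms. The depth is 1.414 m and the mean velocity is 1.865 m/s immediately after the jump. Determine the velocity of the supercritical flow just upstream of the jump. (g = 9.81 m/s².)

V₁ = 5.083 m/s

Fr₂ = V₂/√(g·y₂) = 1.865/√(9.81×1.414) = 0.5007.
Since the conjugate-depth ratio holds either way, y₁/y₂ = ½[√(1 + 8Fr₂²) − 1] = ½[√3.0060 − 1] = 0.3669.
y₁ = 0.3669 × 1.414 = 0.5188 m.
V₁ = q/y₁ = 2.637/0.5188 = 5.083 m/s.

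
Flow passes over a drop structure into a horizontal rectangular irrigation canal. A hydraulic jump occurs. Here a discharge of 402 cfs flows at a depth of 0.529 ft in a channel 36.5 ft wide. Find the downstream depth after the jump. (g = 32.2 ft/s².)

q = Q/b = 402/36.5 = 11.0 ft²/s; V₁ = q/y₁ = 20.8 ft/s. Fr₁ = V₁/√(g·y₁) = 5.04.
From the momentum equation for a rectangular channel, y₂/y₁ = ½[√(1 + 8Fr₁²) − 1] = ½[√204.6 − 1] = 6.65.
y₂ = 6.65 × 0.529 = 3.52 ft.

y₂ = 3.52 ft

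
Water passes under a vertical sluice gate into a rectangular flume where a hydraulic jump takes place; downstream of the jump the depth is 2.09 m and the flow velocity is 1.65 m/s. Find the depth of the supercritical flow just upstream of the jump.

Fr₂ = V₂/√(g·y₂) = 1.65/√(9.81×2.09) = 0.364.
Applying the sequent-depth relation in reverse, y₁/y₂ = ½[√(1 + 8Fr₂²) − 1] = ½[√2.062 − 1] = 0.218.
y₁ = 0.218 × 2.09 = 0.456 m.

y₁ = 0.456 m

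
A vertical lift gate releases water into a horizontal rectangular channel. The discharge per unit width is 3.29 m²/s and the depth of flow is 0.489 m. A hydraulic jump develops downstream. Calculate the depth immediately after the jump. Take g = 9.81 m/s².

y₂ = 1.89 m

V₁ = q/y₁ = 3.29/0.489 = 6.73 m/s. Fr₁ = V₁/√(g·y₁) = 6.73/√(9.81×0.489) = 3.07.
By Bélanger, y₂/y₁ = ½[√(1 + 8Fr₁²) − 1] = ½[√76.49 − 1] = 3.87.
y₂ = 3.87 × 0.489 = 1.89 m.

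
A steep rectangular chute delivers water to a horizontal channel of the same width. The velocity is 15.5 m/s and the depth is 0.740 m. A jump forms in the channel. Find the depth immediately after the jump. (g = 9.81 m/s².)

Fr₁ = V₁/√(g·y₁) = 15.5/√(9.81×0.740) = 5.75.
By Bélanger, y₂/y₁ = ½[√(1 + 8Fr₁²) − 1] = ½[√265.8 − 1] = 7.65.
y₂ = 7.65 × 0.740 = 5.66 m.

y₂ = 5.66 m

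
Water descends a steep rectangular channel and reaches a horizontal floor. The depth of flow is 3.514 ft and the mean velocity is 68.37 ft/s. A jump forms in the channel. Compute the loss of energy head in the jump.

ΔE = 44.89 ft

Fr₁ = V₁/√(g·y₁) = 68.37/√(32.2×3.514) = 6.427.
By Bélanger, y₂/y₁ = ½[√(1 + 8Fr₁²) − 1] = ½[√331.49 − 1] = 8.603.
y₂ = 8.603 × 3.514 = 30.23 ft.
q = V₁·y₁ = 68.37 × 3.514 = 240.3 ft²/s. V₂ = q/y₂ = 240.3/30.23 = 7.947 ft/s. E₁ = y₁ + V₁²/2g = 76.10 ft; E₂ = y₂ + V₂²/2g = 31.21 ft. ΔE = E₁ − E₂ = 44.89 ft.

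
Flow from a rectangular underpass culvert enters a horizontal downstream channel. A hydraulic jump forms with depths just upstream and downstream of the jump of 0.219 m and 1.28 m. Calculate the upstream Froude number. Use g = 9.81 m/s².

For a rectangular channel the momentum equation gives q² = ½·g·y₁·y₂·(y₁ + y₂) = ½×9.81×0.219×1.28×1.50 = 2.06.
q = √2.06 = 1.44 m²/s.
V₁ = q/y₁ = 6.56 m/s; Fr₁ = V₁/√(g·y₁) = 4.47.

Fr₁ = 4.47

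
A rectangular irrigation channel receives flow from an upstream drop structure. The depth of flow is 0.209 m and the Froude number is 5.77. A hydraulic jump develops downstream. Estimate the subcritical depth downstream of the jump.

y₂ = 1.60 m

Fr₁ = 5.77 (given).
Conjugate-depth relation: y₂/y₁ = ½[√(1 + 8Fr₁²) − 1] = ½[√267.3 − 1] = 7.68.
y₂ = 7.68 × 0.209 = 1.60 m.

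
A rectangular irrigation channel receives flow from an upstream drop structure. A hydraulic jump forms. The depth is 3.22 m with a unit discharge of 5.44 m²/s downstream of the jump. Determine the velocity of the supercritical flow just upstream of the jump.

V₁ = 10.8 m/s

V₂ = q/y₂ = 5.44/3.22 = 1.69 m/s; Fr₂ = V₂/√(g·y₂) = 0.301.
Since the conjugate-depth ratio holds either way, y₁/y₂ = ½[√(1 + 8Fr₂²) − 1] = ½[√1.723 − 1] = 0.156.
y₁ = 0.156 × 3.22 = 0.503 m.
V₁ = q/y₁ = 5.44/0.503 = 10.8 m/s.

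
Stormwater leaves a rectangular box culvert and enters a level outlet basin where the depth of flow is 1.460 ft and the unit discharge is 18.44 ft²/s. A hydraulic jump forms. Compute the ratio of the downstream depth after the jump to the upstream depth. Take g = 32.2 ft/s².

V₁ = q/y₁ = 18.44/1.460 = 12.63 ft/s. Fr₁ = V₁/√(g·y₁) = 12.63/√(32.2×1.460) = 1.842.
By Bélanger, y₂/y₁ = ½[√(1 + 8Fr₁²) − 1] = ½[√28.145 − 1] = 2.153.

y₂/y₁ = 2.153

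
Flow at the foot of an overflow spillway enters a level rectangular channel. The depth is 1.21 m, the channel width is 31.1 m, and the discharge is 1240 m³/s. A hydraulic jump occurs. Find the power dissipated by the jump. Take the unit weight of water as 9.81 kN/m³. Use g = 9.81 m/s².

q = Q/b = 1240/31.1 = 39.9 m²/s; V₁ = q/y₁ = 33.0 m/s. Fr₁ = V₁/√(g·y₁) = 9.56.
Conjugate-depth relation: y₂/y₁ = ½[√(1 + 8Fr₁²) − 1] = ½[√732.8 − 1] = 13.0.
y₂ = 13.0 × 1.21 = 15.8 m.
V₂ = q/y₂ = 39.9/15.8 = 2.53 m/s. E₁ = y₁ + V₁²/2g = 56.6 m; E₂ = y₂ + V₂²/2g = 16.1 m. ΔE = E₁ − E₂ = 40.5 m.
P = γ·Q·ΔE = 9.81 × 1240 × 40.5 = 492094 kW.

P = 492094 kW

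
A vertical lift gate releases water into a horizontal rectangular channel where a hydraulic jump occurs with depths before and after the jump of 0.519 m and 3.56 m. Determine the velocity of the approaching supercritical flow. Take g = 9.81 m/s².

For a rectangular channel the momentum equation gives q² = ½·g·y₁·y₂·(y₁ + y₂) = ½×9.81×0.519×3.56×4.08 = 37.0.
q = √37.0 = 6.08 m²/s.
V₁ = q/y₁ = 6.08/0.519 = 11.7 m/s.

V₁ = 11.7 m/s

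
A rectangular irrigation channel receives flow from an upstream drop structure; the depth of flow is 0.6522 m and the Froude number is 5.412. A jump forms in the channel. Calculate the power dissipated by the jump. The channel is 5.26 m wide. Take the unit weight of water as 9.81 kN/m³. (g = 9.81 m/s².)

Fr₁ = 5.412 (given).
Bélanger equation: y₂/y₁ = ½[√(1 + 8Fr₁²) − 1] = ½[√235.32 − 1] = 7.170.
y₂ = 7.170 × 0.6522 = 4.676 m.
Head loss: ΔE = (y₂ − y₁)³/(4y₁y₂) = (4.676 − 0.6522)³/(4×0.6522×4.676) = 65.16/12.20 = 5.341 m.
V₁ = Fr₁·√(g·y₁) = 5.412×√(9.81×0.6522) = 13.69 m/s; q = V₁·y₁ = 8.928 m²/s. Q = q·b = 8.928 × 5.26 = 46.96 m³/s. P = γ·Q·ΔE = 9.81 × 46.96 × 5.341 = 2461 kW.

P = 2461 kW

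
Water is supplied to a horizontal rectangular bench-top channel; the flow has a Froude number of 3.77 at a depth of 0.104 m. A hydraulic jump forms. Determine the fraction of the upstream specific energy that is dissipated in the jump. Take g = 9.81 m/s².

ΔE/E₁ = 0.364 (36.4%)

Fr₁ = 3.77 (given).
Sequent-depth ratio: y₂/y₁ = ½[√(1 + 8Fr₁²) − 1] = ½[√114.7 − 1] = 4.85.
y₂ = 4.85 × 0.104 = 0.505 m.
E₁ = y₁(1 + Fr₁²/2) = 0.104×(1 + 3.77²/2) = 0.843 m. ΔE = (y₂ − y₁)³/(4y₁y₂) = 0.307 m. ΔE/E₁ = 0.307/0.843 = 0.364.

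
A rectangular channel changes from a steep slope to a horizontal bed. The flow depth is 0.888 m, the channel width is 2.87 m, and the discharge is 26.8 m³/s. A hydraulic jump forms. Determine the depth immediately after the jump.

q = Q/b = 26.8/2.87 = 9.34 m²/s; V₁ = q/y₁ = 10.5 m/s. Fr₁ = V₁/√(g·y₁) = 3.56.
By Bélanger, y₂/y₁ = ½[√(1 + 8Fr₁²) − 1] = ½[√102.6 − 1] = 4.56.
y₂ = 4.56 × 0.888 = 4.05 m.

y₂ = 4.05 m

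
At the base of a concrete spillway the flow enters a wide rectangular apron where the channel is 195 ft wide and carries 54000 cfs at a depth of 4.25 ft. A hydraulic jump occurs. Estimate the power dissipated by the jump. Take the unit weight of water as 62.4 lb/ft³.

P = 230050 hp

q = Q/b = 54000/195 = 277 ft²/s; V₁ = q/y₁ = 65.2 ft/s. Fr₁ = V₁/√(g·y₁) = 5.57.
From the momentum equation for a rectangular channel, y₂/y₁ = ½[√(1 + 8Fr₁²) − 1] = ½[√249.2 − 1] = 7.39.
y₂ = 7.39 × 4.25 = 31.4 ft.
V₂ = q/y₂ = 277/31.4 = 8.81 ft/s. E₁ = y₁ + V₁²/2g = 70.2 ft; E₂ = y₂ + V₂²/2g = 32.6 ft. ΔE = E₁ − E₂ = 37.5 ft.
P = γ·Q·ΔE/550 = 62.4 × 54000 × 37.5 / 550 = 230050 hp.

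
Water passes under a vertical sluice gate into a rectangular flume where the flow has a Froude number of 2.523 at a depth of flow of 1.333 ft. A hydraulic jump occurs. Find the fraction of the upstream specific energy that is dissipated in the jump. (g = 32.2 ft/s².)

Fr₁ = 2.523 (given).
Bélanger equation: y₂/y₁ = ½[√(1 + 8Fr₁²) − 1] = ½[√51.924 − 1] = 3.103.
y₂ = 3.103 × 1.333 = 4.136 ft.
E₁ = y₁(1 + Fr₁²/2) = 1.333×(1 + 2.523²/2) = 5.576 ft. ΔE = (y₂ − y₁)³/(4y₁y₂) = 0.9988 ft. ΔE/E₁ = 0.9988/5.576 = 0.179.

ΔE/E₁ = 0.179 (17.9%)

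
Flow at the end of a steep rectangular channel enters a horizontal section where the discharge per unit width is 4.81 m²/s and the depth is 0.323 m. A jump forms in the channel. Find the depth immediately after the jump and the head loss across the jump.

V₁ = q/y₁ = 4.81/0.323 = 14.9 m/s. Fr₁ = V₁/√(g·y₁) = 14.9/√(9.81×0.323) = 8.37.
Conjugate-depth relation: y₂/y₁ = ½[√(1 + 8Fr₁²) − 1] = ½[√560.9 − 1] = 11.3.
y₂ = 11.3 × 0.323 = 3.66 m.
Head loss: ΔE = (y₂ − y₁)³/(4y₁y₂) = (3.66 − 0.323)³/(4×0.323×3.66) = 37.3/4.73 = 7.87 m.

y₂ = 3.66 m; ΔE = 7.87 m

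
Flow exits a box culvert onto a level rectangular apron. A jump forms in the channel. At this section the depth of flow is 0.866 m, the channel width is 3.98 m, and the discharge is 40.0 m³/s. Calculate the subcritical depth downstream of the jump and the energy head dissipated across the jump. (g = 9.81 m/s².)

y₂ = 4.46 m; ΔE = 3.01 m

q = Q/b = 40.0/3.98 = 10.1 m²/s; V₁ = q/y₁ = 11.6 m/s. Fr₁ = V₁/√(g·y₁) = 3.98.
By Bélanger, y₂/y₁ = ½[√(1 + 8Fr₁²) − 1] = ½[√127.8 − 1] = 5.15.
y₂ = 5.15 × 0.866 = 4.46 m.
Head loss: ΔE = (y₂ − y₁)³/(4y₁y₂) = (4.46 − 0.866)³/(4×0.866×4.46) = 46.5/15.5 = 3.01 m.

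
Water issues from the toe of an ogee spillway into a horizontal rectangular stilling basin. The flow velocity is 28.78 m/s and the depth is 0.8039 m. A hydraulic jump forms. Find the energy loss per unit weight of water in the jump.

Fr₁ = V₁/√(g·y₁) = 28.78/√(9.81×0.8039) = 10.25.
Conjugate-depth relation: y₂/y₁ = ½[√(1 + 8Fr₁²) − 1] = ½[√841.23 − 1] = 14.00.
y₂ = 14.00 × 0.8039 = 11.26 m.
q = V₁·y₁ = 28.78 × 0.8039 = 23.14 m²/s. V₂ = q/y₂ = 23.14/11.26 = 2.055 m/s. E₁ = y₁ + V₁²/2g = 43.02 m; E₂ = y₂ + V₂²/2g = 11.47 m. ΔE = E₁ − E₂ = 31.55 m.

ΔE = 31.55 m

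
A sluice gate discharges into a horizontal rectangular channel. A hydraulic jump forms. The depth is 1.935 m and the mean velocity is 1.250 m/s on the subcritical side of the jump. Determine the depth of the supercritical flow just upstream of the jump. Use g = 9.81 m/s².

y₁ = 0.2785 m

Fr₂ = V₂/√(g·y₂) = 1.250/√(9.81×1.935) = 0.2869.
Since the conjugate-depth ratio holds either way, y₁/y₂ = ½[√(1 + 8Fr₂²) − 1] = ½[√1.6585 − 1] = 0.1439.
y₁ = 0.1439 × 1.935 = 0.2785 m.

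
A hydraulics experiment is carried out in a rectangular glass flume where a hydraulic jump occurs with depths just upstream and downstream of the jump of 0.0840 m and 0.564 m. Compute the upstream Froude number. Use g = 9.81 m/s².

Fr₁ = 5.09

For a rectangular channel the momentum equation gives q² = ½·g·y₁·y₂·(y₁ + y₂) = ½×9.81×0.0840×0.564×0.648 = 0.151.
q = √0.151 = 0.388 m²/s.
V₁ = q/y₁ = 4.62 m/s; Fr₁ = V₁/√(g·y₁) = 5.09.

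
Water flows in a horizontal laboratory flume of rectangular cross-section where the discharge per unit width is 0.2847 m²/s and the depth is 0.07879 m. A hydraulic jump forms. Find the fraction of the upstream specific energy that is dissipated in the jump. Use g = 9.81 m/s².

V₁ = q/y₁ = 0.2847/0.07879 = 3.613 m/s. Fr₁ = V₁/√(g·y₁) = 3.613/√(9.81×0.07879) = 4.110.
Conjugate-depth relation: y₂/y₁ = ½[√(1 + 8Fr₁²) − 1] = ½[√136.14 − 1] = 5.334.
y₂ = 5.334 × 0.07879 = 0.4203 m.
E₁ = y₁ + V₁²/2g = 0.7443 m. ΔE = (y₂ − y₁)³/(4y₁y₂) = 0.3006 m. ΔE/E₁ = 0.3006/0.7443 = 0.404.

ΔE/E₁ = 0.404 (40.4%)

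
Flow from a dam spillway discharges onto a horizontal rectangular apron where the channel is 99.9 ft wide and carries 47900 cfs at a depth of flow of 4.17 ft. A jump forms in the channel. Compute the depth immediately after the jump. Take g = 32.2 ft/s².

y₂ = 56.5 ft

q = Q/b = 47900/99.9 = 479 ft²/s; V₁ = q/y₁ = 115 ft/s. Fr₁ = V₁/√(g·y₁) = 9.92.
Conjugate-depth relation: y₂/y₁ = ½[√(1 + 8Fr₁²) − 1] = ½[√788.7 − 1] = 13.5.
y₂ = 13.5 × 4.17 = 56.5 ft.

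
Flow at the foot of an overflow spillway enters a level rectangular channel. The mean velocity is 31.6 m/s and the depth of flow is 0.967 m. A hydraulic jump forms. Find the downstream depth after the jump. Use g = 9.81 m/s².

Fr₁ = V₁/√(g·y₁) = 31.6/√(9.81×0.967) = 10.3.
Bélanger equation: y₂/y₁ = ½[√(1 + 8Fr₁²) − 1] = ½[√843.1 − 1] = 14.0.
y₂ = 14.0 × 0.967 = 13.6 m.

y₂ = 13.6 m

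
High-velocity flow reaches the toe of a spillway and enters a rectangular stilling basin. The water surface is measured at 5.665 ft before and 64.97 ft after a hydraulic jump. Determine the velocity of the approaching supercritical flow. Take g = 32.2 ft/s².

V₁ = 114.2 ft/s

For a rectangular channel the momentum equation gives q² = ½·g·y₁·y₂·(y₁ + y₂) = ½×32.2×5.665×64.97×70.64 = 418561.
q = √418561 = 647.0 ft²/s.
V₁ = q/y₁ = 647.0/5.665 = 114.2 ft/s.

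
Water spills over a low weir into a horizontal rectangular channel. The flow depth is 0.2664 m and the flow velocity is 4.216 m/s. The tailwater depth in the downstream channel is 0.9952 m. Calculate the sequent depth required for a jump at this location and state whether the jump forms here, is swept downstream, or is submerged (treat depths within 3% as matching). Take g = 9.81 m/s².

Fr₁ = V₁/√(g·y₁) = 4.216/√(9.81×0.2664) = 2.608.
By Bélanger, y₂/y₁ = ½[√(1 + 8Fr₁²) − 1] = ½[√55.411 − 1] = 3.222.
y₂ = 3.222 × 0.2664 = 0.8583 m.
Tailwater y_tw = 0.9952 m: y_tw > y₂, so the jump is submerged.

y₂ = 0.8583 m; the jump is submerged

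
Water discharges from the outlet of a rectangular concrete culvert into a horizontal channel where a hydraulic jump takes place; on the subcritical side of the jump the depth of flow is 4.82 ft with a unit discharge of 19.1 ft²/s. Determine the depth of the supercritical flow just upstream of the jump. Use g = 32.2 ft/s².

V₂ = q/y₂ = 19.1/4.82 = 3.96 ft/s; Fr₂ = V₂/√(g·y₂) = 0.318.
The Bélanger relation is symmetric: y₁/y₂ = ½[√(1 + 8Fr₂²) − 1] = ½[√1.809 − 1] = 0.173.
y₁ = 0.173 × 4.82 = 0.832 ft.

y₁ = 0.832 ft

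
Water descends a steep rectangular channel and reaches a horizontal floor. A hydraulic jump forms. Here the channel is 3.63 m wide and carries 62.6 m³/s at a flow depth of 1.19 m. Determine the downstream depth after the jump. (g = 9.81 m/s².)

q = Q/b = 62.6/3.63 = 17.2 m²/s; V₁ = q/y₁ = 14.5 m/s. Fr₁ = V₁/√(g·y₁) = 4.24.
By Bélanger, y₂/y₁ = ½[√(1 + 8Fr₁²) − 1] = ½[√144.9 − 1] = 5.52.
y₂ = 5.52 × 1.19 = 6.57 m.

y₂ = 6.57 m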